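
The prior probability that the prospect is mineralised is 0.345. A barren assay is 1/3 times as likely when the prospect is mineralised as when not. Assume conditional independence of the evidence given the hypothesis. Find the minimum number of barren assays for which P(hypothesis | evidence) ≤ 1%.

Prior odds = 0.345/0.655 = 69/131.
Likelihood ratio per barren assay = 1/3.
Target posterior odds = 0.01/0.99 = 1/99.
Need (69/131) × (1/3)ⁿ ≤ 1/99, i.e. (1/3)ⁿ ≤ 131/6831.
(1/3)³ = 1/27 is still above 131/6831 but (1/3)⁴ = 1/81 is at or below it, so n = 4.

4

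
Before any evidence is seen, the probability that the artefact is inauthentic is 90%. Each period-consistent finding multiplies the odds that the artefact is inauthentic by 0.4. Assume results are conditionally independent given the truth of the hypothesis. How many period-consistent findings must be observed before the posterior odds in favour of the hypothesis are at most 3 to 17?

Prior odds = 0.9/0.1 = 9.
Likelihood ratio per period-consistent finding = 0.4.
Target odds = 3/17.
Need 9 × 0.4ⁿ ≤ 3/17, i.e. 0.4ⁿ ≤ 1/51.
0.4⁴ = 0.0256 is still above 1/51 but 0.4⁵ = 0.01024 is at or below it, so n = 5.

5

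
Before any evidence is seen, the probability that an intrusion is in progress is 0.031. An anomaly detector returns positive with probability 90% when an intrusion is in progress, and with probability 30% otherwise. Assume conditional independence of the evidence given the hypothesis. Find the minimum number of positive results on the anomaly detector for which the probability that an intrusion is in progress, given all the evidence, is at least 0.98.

7

Prior odds: 0.031 ÷ 0.969 = 31/969.
Likelihood ratio of a positive result = 0.9/0.3 = 3.
Target odds: 0.98 ÷ 0.02 = 49.
Need (31/969) × 3ⁿ ≥ 49, i.e. 3ⁿ ≥ 47481/31.
3⁶ = 729 falls short of 47481/31 but 3⁷ = 2187 reaches it, so n = 7.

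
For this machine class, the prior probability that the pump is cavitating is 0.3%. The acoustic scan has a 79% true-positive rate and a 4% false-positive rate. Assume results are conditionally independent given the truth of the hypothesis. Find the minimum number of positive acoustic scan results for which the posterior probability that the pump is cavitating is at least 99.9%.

Prior odds = 0.003/0.997 = 3/997.
Likelihood ratio of a positive result = 0.79/0.04 = 19.75.
Target odds: 0.999 ÷ 0.001 = 999.
Need (3/997) × 19.75ⁿ ≥ 999, i.e. 19.75ⁿ ≥ 332001.
19.75⁴ = 38950081/256 falls short of 332001 but 19.75⁵ ≈3.00494e+06 reaches it, so n = 5.

5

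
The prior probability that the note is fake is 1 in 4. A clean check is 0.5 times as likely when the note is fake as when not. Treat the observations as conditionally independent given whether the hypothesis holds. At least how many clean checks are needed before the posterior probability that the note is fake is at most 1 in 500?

8

Prior odds: 0.25 ÷ 0.75 = 1/3.
Likelihood ratio per clean check = 0.5.
Target odds: 0.002 ÷ 0.998 = 1/499.
Require 0.5ⁿ ≤ 1/499 ÷ (1/3) = 3/499.
0.5⁷ = 0.0078125 is still above 3/499 but 0.5⁸ = 0.00390625 is at or below it, so n = 8.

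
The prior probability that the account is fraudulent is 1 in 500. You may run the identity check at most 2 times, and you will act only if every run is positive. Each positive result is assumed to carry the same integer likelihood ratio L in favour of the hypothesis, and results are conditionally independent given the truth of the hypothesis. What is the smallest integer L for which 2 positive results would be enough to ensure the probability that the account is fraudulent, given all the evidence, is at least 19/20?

Prior odds = 0.002/0.998 = 1/499.
Target odds = 0.95/0.05 = 19.
Need L² ≥ 19 ÷ (1/499) = 9481.
97² = 9409 < 9481 ≤ 9604 = 98², so L = 98.

98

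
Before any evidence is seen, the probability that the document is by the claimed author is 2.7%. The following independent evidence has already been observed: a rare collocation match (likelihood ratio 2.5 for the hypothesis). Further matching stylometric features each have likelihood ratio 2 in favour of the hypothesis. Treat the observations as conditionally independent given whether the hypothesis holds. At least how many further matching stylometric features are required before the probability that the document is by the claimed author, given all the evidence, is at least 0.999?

Prior odds = 0.027/0.973 = 27/973.
Bayes factor of the evidence already in hand = 2.5.
Odds after that evidence = (27/973) × 2.5 = 135/1946.
Target odds = 0.999/0.001 = 999.
Need 2ⁿ ≥ 999 ÷ (135/1946) = 14400.4.
2¹³ = 8192 falls short of 14400.4 but 2¹⁴ = 16384 reaches it, so n = 14.

14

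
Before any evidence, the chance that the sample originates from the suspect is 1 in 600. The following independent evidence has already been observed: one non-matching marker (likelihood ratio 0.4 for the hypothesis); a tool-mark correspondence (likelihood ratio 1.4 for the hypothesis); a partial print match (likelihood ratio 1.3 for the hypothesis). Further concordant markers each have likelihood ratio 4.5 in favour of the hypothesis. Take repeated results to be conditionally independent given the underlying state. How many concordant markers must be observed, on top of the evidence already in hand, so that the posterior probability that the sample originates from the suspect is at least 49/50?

8

Prior odds = (1/600)/(599/600) = 1/599.
Combined Bayes factor of the evidence already in hand = 0.4 × 1.4 × 1.3 = 0.728.
Odds after that evidence = (1/599) × 0.728 = 91/74875.
Target odds = 0.98/0.02 = 49.
Need 4.5ⁿ ≥ 49 ÷ (91/74875) = 524125/13.
4.5⁷ = 4782969/128 falls short of 524125/13 but 4.5⁸ = 43046721/256 reaches it, so n = 8.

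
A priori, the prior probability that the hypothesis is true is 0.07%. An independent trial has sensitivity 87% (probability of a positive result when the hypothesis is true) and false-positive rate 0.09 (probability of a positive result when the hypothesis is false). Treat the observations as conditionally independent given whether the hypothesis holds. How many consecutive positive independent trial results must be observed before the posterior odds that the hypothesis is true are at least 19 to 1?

5

Prior odds = 0.0007/0.9993 = 7/9993.
Likelihood ratio of a positive result = 0.87/0.09 = 29/3.
Target odds = 19.
Need (7/9993) × (29/3)ⁿ ≥ 19, i.e. (29/3)ⁿ ≥ 189867/7.
(29/3)⁴ = 707281/81 falls short of 189867/7 but (29/3)⁵ = 20511149/243 reaches it, so n = 5.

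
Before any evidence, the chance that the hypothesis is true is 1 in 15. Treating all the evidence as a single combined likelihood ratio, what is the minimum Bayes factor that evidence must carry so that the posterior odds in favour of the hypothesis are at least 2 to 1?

28

Prior odds = (1/15)/(14/15) = 1/14.
Target odds = 2.
Required Bayes factor = 2 ÷ (1/14) = 28.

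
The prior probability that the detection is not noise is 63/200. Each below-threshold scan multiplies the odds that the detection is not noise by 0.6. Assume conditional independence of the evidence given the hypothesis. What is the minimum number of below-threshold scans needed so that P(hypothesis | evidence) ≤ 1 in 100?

Prior odds: 0.315 ÷ 0.685 = 63/137.
Likelihood ratio per below-threshold scan = 0.6.
Target odds: 0.01 ÷ 0.99 = 1/99.
Need (63/137) × 0.6ⁿ ≤ 1/99, i.e. 0.6ⁿ ≤ 137/6237.
0.6⁷ = 2187/78125 is still above 137/6237 but 0.6⁸ = 6561/390625 is at or below it, so n = 8.

8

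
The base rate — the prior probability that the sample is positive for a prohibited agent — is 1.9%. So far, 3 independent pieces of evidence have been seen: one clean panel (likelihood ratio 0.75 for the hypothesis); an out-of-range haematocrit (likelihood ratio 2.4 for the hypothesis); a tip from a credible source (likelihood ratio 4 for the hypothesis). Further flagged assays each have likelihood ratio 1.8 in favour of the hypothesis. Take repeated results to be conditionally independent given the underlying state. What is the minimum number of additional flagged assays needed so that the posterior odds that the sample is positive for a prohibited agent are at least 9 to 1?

Prior odds = 0.019/0.981 = 19/981.
Combined Bayes factor of the evidence already in hand = 0.75 × 2.4 × 4 = 7.2.
Odds after that evidence = (19/981) × 7.2 = 76/545.
Target odds = 9.
Need 1.8ⁿ ≥ 9 ÷ (76/545) = 4905/76.
1.8⁷ = 4782969/78125 falls short of 4905/76 but 1.8⁸ = 43046721/390625 reaches it, so n = 8.

8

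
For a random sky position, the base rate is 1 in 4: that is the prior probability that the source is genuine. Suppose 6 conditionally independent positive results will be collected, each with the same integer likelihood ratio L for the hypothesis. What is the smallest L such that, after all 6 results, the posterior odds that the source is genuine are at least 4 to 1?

Prior odds = 0.25/0.75 = 1/3.
Target odds = 4.
Need L⁶ ≥ 4 ÷ (1/3) = 12.
1⁶ = 1 < 12 ≤ 64 = 2⁶, so L = 2.

2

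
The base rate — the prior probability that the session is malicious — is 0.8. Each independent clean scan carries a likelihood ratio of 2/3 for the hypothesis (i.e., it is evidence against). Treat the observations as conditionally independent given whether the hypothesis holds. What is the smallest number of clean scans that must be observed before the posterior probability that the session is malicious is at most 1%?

15

Prior odds: 0.8 ÷ 0.2 = 4.
Likelihood ratio per clean scan = 2/3.
Target posterior odds = 0.01/0.99 = 1/99.
Require (2/3)ⁿ ≤ 1/99 ÷ 4 = 1/396.
(2/3)¹⁴ = 16384/4782969 is still above 1/396 but (2/3)¹⁵ = 32768/14348907 is at or below it, so n = 15.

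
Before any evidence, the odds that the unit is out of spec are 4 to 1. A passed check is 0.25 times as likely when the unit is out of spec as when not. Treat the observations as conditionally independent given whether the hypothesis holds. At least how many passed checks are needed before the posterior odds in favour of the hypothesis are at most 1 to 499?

Prior odds = 4.
Likelihood ratio per passed check = 0.25.
Target odds = 1/499.
Require 0.25ⁿ ≤ 1/499 ÷ 4 = 1/1996.
0.25⁵ = 1/1024 is still above 1/1996 but 0.25⁶ = 1/4096 is at or below it, so n = 6.

6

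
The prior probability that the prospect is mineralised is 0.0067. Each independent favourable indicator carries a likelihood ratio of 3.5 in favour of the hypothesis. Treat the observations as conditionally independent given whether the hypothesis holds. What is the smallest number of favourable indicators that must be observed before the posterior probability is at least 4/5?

Prior odds = 0.0067/0.9933 = 67/9933.
Likelihood ratio per favourable indicator = 3.5.
Target odds: 0.8 ÷ 0.2 = 4.
Need (67/9933) × 3.5ⁿ ≥ 4, i.e. 3.5ⁿ ≥ 39732/67.
3.5⁵ = 525.21875 falls short of 39732/67 but 3.5⁶ = 1838.265625 reaches it, so n = 6.

6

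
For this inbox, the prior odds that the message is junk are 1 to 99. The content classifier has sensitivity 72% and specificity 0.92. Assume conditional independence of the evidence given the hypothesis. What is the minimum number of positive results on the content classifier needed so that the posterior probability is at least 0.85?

3

Prior odds = 1/99.
False-positive rate = 1 − 0.92 = 0.08; likelihood ratio of a positive = 0.72/0.08 = 9.
Target posterior odds = 0.85/0.15 = 17/3.
Need (1/99) × 9ⁿ ≥ 17/3, i.e. 9ⁿ ≥ 561.
9² = 81 falls short of 561 but 9³ = 729 reaches it, so n = 3.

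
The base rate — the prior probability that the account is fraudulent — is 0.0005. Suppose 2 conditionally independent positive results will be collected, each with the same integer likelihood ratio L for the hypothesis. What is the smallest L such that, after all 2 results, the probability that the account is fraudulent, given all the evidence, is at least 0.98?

313

Prior odds = 0.0005/0.9995 = 1/1999.
Target odds = 0.98/0.02 = 49.
Need L² ≥ 49 ÷ (1/1999) = 97951.
312² = 97344 < 97951 ≤ 97969 = 313², so L = 313.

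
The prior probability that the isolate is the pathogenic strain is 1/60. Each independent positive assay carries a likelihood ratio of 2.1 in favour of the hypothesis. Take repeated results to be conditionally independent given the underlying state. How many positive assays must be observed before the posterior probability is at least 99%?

Prior odds: (1/60) ÷ (59/60) = 1/59.
Likelihood ratio per positive assay = 2.1.
Target odds: 0.99 ÷ 0.01 = 99.
Need (1/59) × 2.1ⁿ ≥ 99, i.e. 2.1ⁿ ≥ 5841.
2.1¹¹ ≈3502.78 falls short of 5841 but 2.1¹² ≈7355.83 reaches it, so n = 12.

12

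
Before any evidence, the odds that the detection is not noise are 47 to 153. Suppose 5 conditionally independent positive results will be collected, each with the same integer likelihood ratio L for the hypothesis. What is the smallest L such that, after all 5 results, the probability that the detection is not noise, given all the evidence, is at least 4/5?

2

Prior odds = 47/153.
Target odds = 0.8/0.2 = 4.
Need L⁵ ≥ 4 ÷ (47/153) = 612/47.
1⁵ = 1 < 612/47 ≤ 32 = 2⁵, so L = 2.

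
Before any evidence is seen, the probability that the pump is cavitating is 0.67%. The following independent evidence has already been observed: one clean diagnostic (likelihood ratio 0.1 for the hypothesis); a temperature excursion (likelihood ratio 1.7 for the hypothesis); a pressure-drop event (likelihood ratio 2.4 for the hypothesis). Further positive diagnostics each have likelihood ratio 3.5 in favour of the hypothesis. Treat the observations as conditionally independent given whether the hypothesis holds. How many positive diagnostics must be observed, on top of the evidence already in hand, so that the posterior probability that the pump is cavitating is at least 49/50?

Prior odds = 0.0067/0.9933 = 67/9933.
Combined Bayes factor of the evidence already in hand = 0.1 × 1.7 × 2.4 = 0.408.
Odds after that evidence = (67/9933) × 0.408 = 1139/413875.
Target odds = 0.98/0.02 = 49.
Need 3.5ⁿ ≥ 49 ÷ (1139/413875) = 20279875/1139.
3.5⁷ = 823543/128 falls short of 20279875/1139 but 3.5⁸ = 5764801/256 reaches it, so n = 8.

8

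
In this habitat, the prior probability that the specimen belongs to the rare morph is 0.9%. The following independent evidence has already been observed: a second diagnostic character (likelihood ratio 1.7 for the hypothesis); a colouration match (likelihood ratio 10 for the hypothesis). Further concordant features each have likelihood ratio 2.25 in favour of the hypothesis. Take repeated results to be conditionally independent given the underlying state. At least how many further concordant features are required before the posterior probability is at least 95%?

Prior odds = 0.009/0.991 = 9/991.
Combined Bayes factor of the evidence already in hand = 1.7 × 10 = 17.
Odds after that evidence = (9/991) × 17 = 153/991.
Target odds = 0.95/0.05 = 19.
Need 2.25ⁿ ≥ 19 ÷ (153/991) = 18829/153.
2.25⁵ = 59049/1024 falls short of 18829/153 but 2.25⁶ = 531441/4096 reaches it, so n = 6.

6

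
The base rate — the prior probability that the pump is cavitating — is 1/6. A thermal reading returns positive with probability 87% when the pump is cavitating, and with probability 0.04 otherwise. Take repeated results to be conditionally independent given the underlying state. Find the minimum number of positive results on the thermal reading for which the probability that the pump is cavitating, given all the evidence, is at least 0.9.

2

Prior odds = (1/6)/(5/6) = 0.2.
Likelihood ratio of a positive result = 0.87/0.04 = 21.75.
Target posterior odds = 0.9/0.1 = 9.
Require 21.75ⁿ ≥ 9 ÷ 0.2 = 45.
21.75¹ = 21.75 falls short of 45 but 21.75² = 473.0625 reaches it, so n = 2.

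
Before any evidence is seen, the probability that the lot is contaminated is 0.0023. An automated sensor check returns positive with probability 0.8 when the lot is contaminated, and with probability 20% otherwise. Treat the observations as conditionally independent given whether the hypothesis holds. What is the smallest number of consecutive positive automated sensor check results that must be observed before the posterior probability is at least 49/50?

8

Prior odds: 0.0023 ÷ 0.9977 = 23/9977.
Likelihood ratio of a positive result = 0.8/0.2 = 4.
Target odds: 0.98 ÷ 0.02 = 49.
Require 4ⁿ ≥ 49 ÷ (23/9977) = 488873/23.
4⁷ = 16384 falls short of 488873/23 but 4⁸ = 65536 reaches it, so n = 8.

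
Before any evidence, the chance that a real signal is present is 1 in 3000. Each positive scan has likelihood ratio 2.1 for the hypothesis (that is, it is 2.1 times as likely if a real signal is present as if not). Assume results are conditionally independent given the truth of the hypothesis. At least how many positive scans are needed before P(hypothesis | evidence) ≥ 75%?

Prior odds: (1/3000) ÷ (2999/3000) = 1/2999.
Likelihood ratio per positive scan = 2.1.
Target posterior odds = 0.75/0.25 = 3.
Need (1/2999) × 2.1ⁿ ≥ 3, i.e. 2.1ⁿ ≥ 8997.
2.1¹² ≈7355.83 falls short of 8997 but 2.1¹³ ≈15447.2 reaches it, so n = 13.

13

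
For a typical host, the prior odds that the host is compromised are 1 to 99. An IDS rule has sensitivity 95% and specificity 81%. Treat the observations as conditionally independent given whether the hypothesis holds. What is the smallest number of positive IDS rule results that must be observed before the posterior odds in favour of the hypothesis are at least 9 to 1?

Prior odds = 1/99.
False-positive rate = 1 − 0.81 = 0.19; likelihood ratio of a positive = 0.95/0.19 = 5.
Target odds = 9.
Require 5ⁿ ≥ 9 ÷ (1/99) = 891.
5⁴ = 625 falls short of 891 but 5⁵ = 3125 reaches it, so n = 5.

5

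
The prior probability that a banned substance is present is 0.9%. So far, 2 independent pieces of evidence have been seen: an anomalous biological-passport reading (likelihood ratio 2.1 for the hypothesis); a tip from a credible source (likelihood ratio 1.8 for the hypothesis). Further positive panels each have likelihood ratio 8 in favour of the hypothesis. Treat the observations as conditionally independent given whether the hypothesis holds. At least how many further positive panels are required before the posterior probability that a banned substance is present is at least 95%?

Prior odds = 0.009/0.991 = 9/991.
Combined Bayes factor of the evidence already in hand = 2.1 × 1.8 = 3.78.
Odds after that evidence = (9/991) × 3.78 = 1701/49550.
Target odds = 0.95/0.05 = 19.
Need 8ⁿ ≥ 19 ÷ (1701/49550) = 941450/1701.
8³ = 512 falls short of 941450/1701 but 8⁴ = 4096 reaches it, so n = 4.

4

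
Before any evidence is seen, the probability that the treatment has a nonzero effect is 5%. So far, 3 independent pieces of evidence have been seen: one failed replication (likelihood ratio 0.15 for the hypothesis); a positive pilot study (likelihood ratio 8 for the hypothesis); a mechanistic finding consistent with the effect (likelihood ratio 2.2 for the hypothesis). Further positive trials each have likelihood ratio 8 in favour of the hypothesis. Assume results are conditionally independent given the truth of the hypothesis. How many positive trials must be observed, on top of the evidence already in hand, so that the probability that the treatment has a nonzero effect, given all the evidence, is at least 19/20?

3

Prior odds = 0.05/0.95 = 1/19.
Combined Bayes factor of the evidence already in hand = 0.15 × 8 × 2.2 = 2.64.
Odds after that evidence = (1/19) × 2.64 = 66/475.
Target odds = 0.95/0.05 = 19.
Need 8ⁿ ≥ 19 ÷ (66/475) = 9025/66.
8² = 64 falls short of 9025/66 but 8³ = 512 reaches it, so n = 3.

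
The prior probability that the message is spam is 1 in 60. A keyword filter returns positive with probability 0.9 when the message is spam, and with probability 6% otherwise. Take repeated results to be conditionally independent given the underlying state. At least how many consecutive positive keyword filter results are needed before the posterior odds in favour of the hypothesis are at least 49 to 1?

Prior odds: (1/60) ÷ (59/60) = 1/59.
Likelihood ratio of a positive result = 0.9/0.06 = 15.
Target odds = 49.
Require 15ⁿ ≥ 49 ÷ (1/59) = 2891.
15² = 225 falls short of 2891 but 15³ = 3375 reaches it, so n = 3.

3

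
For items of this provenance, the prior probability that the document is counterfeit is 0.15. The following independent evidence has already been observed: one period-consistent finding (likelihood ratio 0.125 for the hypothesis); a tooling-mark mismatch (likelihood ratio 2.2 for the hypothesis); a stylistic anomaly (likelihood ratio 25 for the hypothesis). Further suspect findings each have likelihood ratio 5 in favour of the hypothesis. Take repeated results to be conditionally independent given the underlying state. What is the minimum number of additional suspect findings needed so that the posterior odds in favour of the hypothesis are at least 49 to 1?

Prior odds = 0.15/0.85 = 3/17.
Combined Bayes factor of the evidence already in hand = 0.125 × 2.2 × 25 = 6.875.
Odds after that evidence = (3/17) × 6.875 = 165/136.
Target odds = 49.
Need 5ⁿ ≥ 49 ÷ (165/136) = 6664/165.
5² = 25 falls short of 6664/165 but 5³ = 125 reaches it, so n = 3.

3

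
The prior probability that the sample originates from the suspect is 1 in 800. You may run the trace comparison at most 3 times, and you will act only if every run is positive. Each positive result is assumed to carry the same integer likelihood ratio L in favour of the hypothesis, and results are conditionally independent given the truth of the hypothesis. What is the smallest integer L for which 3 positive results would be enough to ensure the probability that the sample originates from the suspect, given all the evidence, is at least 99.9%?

93

Prior odds = 0.00125/0.99875 = 1/799.
Target odds = 0.999/0.001 = 999.
Need L³ ≥ 999 ÷ (1/799) = 798201.
92³ = 778688 < 798201 ≤ 804357 = 93³, so L = 93.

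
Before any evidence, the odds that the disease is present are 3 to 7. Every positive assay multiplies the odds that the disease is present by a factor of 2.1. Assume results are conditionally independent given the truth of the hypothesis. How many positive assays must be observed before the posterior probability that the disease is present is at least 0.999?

Prior odds = 3/7.
Likelihood ratio per positive assay = 2.1.
Target posterior odds = 0.999/0.001 = 999.
Require 2.1ⁿ ≥ 999 ÷ (3/7) = 2331.
2.1¹⁰ ≈1667.99 falls short of 2331 but 2.1¹¹ ≈3502.78 reaches it, so n = 11.

11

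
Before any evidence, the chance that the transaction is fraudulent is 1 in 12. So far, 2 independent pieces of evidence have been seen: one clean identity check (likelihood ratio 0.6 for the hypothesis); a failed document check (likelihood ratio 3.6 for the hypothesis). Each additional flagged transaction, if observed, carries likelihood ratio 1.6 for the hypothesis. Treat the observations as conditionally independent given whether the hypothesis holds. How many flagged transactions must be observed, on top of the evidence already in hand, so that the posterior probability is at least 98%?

12

Prior odds = (1/12)/(11/12) = 1/11.
Combined Bayes factor of the evidence already in hand = 0.6 × 3.6 = 2.16.
Odds after that evidence = (1/11) × 2.16 = 54/275.
Target odds = 0.98/0.02 = 49.
Need 1.6ⁿ ≥ 49 ÷ (54/275) = 13475/54.
1.6¹¹ ≈175.922 falls short of 13475/54 but 1.6¹² ≈281.475 reaches it, so n = 12.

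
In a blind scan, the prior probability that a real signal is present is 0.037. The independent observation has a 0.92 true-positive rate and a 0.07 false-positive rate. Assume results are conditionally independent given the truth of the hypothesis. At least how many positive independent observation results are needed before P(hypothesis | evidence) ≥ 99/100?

Prior odds: 0.037 ÷ 0.963 = 37/963.
Likelihood ratio of a positive result = 0.92/0.07 = 92/7.
Target posterior odds = 0.99/0.01 = 99.
Require (92/7)ⁿ ≥ 99 ÷ (37/963) = 95337/37.
(92/7)³ = 778688/343 falls short of 95337/37 but (92/7)⁴ = 71639296/2401 reaches it, so n = 4.

4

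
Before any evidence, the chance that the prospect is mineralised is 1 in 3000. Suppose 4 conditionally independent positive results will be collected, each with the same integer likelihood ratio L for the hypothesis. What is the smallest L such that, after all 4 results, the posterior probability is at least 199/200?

28

Prior odds = (1/3000)/(2999/3000) = 1/2999.
Target odds = 0.995/0.005 = 199.
Need L⁴ ≥ 199 ÷ (1/2999) = 596801.
27⁴ = 531441 < 596801 ≤ 614656 = 28⁴, so L = 28.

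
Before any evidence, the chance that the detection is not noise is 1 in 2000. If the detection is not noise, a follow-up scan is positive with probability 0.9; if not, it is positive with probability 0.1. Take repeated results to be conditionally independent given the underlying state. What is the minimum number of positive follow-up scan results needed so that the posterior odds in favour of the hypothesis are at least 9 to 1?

Prior odds = 0.0005/0.9995 = 1/1999.
Likelihood ratio of a positive = 0.9/0.1 = 9.
Target odds = 9.
Need (1/1999) × 9ⁿ ≥ 9, i.e. 9ⁿ ≥ 17991.
9⁴ = 6561 falls short of 17991 but 9⁵ = 59049 reaches it, so n = 5.

5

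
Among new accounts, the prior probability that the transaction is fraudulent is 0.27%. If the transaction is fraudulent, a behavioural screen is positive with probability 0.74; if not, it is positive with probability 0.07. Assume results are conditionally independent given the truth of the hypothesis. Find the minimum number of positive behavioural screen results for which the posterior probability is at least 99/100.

5

Prior odds: 0.0027 ÷ 0.9973 = 27/9973.
Likelihood ratio of a positive = 0.74/0.07 = 74/7.
Target posterior odds = 0.99/0.01 = 99.
Need (27/9973) × (74/7)ⁿ ≥ 99, i.e. (74/7)ⁿ ≥ 109703/3.
(74/7)⁴ = 29986576/2401 falls short of 109703/3 but (74/7)⁵ ≈132029 reaches it, so n = 5.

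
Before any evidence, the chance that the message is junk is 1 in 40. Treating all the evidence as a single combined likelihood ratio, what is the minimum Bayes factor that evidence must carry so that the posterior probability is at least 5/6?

195

Prior odds = 0.025/0.975 = 1/39.
Target odds = (5/6)/(1/6) = 5.
Required Bayes factor = 5 ÷ (1/39) = 195.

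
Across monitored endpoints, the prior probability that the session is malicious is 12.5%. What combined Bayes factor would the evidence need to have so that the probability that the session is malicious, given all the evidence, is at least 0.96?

Prior odds = 0.125/0.875 = 1/7.
Target odds = 0.96/0.04 = 24.
Required Bayes factor = 24 ÷ (1/7) = 168.

168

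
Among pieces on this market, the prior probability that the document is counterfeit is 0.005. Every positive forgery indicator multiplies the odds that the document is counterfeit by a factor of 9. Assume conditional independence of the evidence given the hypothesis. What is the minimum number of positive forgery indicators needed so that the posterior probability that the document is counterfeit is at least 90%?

Prior odds: 0.005 ÷ 0.995 = 1/199.
Likelihood ratio per positive forgery indicator = 9.
Target odds: 0.9 ÷ 0.1 = 9.
Need (1/199) × 9ⁿ ≥ 9, i.e. 9ⁿ ≥ 1791.
9³ = 729 falls short of 1791 but 9⁴ = 6561 reaches it, so n = 4.

4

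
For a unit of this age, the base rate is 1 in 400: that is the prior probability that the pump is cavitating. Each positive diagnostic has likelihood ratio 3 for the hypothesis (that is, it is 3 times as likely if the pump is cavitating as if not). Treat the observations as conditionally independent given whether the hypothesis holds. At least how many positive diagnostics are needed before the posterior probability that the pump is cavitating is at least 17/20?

8

Prior odds: 0.0025 ÷ 0.9975 = 1/399.
Likelihood ratio per positive diagnostic = 3.
Target odds: 0.85 ÷ 0.15 = 17/3.
Require 3ⁿ ≥ 17/3 ÷ (1/399) = 2261.
3⁷ = 2187 falls short of 2261 but 3⁸ = 6561 reaches it, so n = 8.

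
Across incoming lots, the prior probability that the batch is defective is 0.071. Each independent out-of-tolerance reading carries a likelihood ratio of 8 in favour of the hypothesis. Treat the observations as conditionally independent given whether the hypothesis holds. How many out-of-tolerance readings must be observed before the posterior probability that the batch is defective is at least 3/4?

2

Prior odds = 0.071/0.929 = 71/929.
Likelihood ratio per out-of-tolerance reading = 8.
Target odds: 0.75 ÷ 0.25 = 3.
Need (71/929) × 8ⁿ ≥ 3, i.e. 8ⁿ ≥ 2787/71.
8¹ = 8 falls short of 2787/71 but 8² = 64 reaches it, so n = 2.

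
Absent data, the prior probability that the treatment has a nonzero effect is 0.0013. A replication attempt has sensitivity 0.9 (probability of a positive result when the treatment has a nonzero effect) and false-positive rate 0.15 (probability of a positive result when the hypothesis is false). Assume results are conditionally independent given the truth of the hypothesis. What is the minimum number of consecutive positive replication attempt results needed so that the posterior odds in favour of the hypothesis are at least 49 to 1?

6

Prior odds = 0.0013/0.9987 = 13/9987.
Likelihood ratio of a positive result = 0.9/0.15 = 6.
Target odds = 49.
Require 6ⁿ ≥ 49 ÷ (13/9987) = 489363/13.
6⁵ = 7776 falls short of 489363/13 but 6⁶ = 46656 reaches it, so n = 6.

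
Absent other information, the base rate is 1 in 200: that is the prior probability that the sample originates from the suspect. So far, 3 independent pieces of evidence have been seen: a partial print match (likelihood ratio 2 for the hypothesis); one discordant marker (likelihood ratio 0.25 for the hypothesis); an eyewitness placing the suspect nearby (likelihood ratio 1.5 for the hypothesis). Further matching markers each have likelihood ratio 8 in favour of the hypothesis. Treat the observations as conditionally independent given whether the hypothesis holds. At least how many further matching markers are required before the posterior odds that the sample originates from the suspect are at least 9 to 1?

Prior odds = 0.005/0.995 = 1/199.
Combined Bayes factor of the evidence already in hand = 2 × 0.25 × 1.5 = 0.75.
Odds after that evidence = (1/199) × 0.75 = 3/796.
Target odds = 9.
Need 8ⁿ ≥ 9 ÷ (3/796) = 2388.
8³ = 512 falls short of 2388 but 8⁴ = 4096 reaches it, so n = 4.

4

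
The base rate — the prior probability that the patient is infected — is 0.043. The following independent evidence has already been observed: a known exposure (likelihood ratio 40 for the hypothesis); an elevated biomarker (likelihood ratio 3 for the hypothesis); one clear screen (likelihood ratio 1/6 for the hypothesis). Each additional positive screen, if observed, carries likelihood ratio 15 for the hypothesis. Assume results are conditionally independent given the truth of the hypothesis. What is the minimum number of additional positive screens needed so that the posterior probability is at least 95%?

Prior odds = 0.043/0.957 = 43/957.
Combined Bayes factor of the evidence already in hand = 40 × 3 × (1/6) = 20.
Odds after that evidence = (43/957) × 20 = 860/957.
Target odds = 0.95/0.05 = 19.
Need 15ⁿ ≥ 19 ÷ (860/957) = 18183/860.
15¹ = 15 falls short of 18183/860 but 15² = 225 reaches it, so n = 2.

2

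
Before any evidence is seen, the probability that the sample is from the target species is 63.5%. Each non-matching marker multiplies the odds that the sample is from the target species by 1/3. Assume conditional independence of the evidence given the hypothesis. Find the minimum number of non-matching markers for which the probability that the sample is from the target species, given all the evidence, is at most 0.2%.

Prior odds: 0.635 ÷ 0.365 = 127/73.
Likelihood ratio per non-matching marker = 1/3.
Target odds: 0.002 ÷ 0.998 = 1/499.
Require (1/3)ⁿ ≤ 1/499 ÷ (127/73) = 73/63373.
(1/3)⁶ = 1/729 is still above 73/63373 but (1/3)⁷ = 1/2187 is at or below it, so n = 7.

7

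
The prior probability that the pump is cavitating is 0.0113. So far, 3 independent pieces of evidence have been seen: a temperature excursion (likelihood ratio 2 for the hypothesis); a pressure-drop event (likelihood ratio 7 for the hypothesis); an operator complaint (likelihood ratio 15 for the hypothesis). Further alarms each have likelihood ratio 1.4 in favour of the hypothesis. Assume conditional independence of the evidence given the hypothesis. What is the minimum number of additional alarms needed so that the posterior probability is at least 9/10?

4

Prior odds = 0.0113/0.9887 = 113/9887.
Combined Bayes factor of the evidence already in hand = 2 × 7 × 15 = 210.
Odds after that evidence = (113/9887) × 210 = 23730/9887.
Target odds = 0.9/0.1 = 9.
Need 1.4ⁿ ≥ 9 ÷ (23730/9887) = 29661/7910.
1.4³ = 2.744 falls short of 29661/7910 but 1.4⁴ = 3.8416 reaches it, so n = 4.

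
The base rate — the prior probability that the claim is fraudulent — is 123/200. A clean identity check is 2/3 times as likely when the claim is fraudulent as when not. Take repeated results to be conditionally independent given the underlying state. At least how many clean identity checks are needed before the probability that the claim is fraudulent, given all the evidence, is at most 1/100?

13

Prior odds = 0.615/0.385 = 123/77.
Likelihood ratio per clean identity check = 2/3.
Target posterior odds = 0.01/0.99 = 1/99.
Require (2/3)ⁿ ≤ 1/99 ÷ (123/77) = 7/1107.
(2/3)¹² = 4096/531441 is still above 7/1107 but (2/3)¹³ = 8192/1594323 is at or below it, so n = 13.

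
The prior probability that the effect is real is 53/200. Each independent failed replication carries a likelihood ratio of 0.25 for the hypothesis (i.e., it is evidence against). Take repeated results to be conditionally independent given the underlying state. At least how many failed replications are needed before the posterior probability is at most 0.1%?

Prior odds: 0.265 ÷ 0.735 = 53/147.
Likelihood ratio per failed replication = 0.25.
Target posterior odds = 0.001/0.999 = 1/999.
Need (53/147) × 0.25ⁿ ≤ 1/999, i.e. 0.25ⁿ ≤ 49/17649.
0.25⁴ = 0.00390625 is still above 49/17649 but 0.25⁵ = 1/1024 is at or below it, so n = 5.

5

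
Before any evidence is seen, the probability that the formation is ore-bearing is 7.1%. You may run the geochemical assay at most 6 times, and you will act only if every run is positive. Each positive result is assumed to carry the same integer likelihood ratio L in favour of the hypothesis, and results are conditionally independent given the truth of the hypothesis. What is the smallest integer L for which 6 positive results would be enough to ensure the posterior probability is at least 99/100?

4

Prior odds = 0.071/0.929 = 71/929.
Target odds = 0.99/0.01 = 99.
Need L⁶ ≥ 99 ÷ (71/929) = 91971/71.
3⁶ = 729 < 91971/71 ≤ 4096 = 4⁶, so L = 4.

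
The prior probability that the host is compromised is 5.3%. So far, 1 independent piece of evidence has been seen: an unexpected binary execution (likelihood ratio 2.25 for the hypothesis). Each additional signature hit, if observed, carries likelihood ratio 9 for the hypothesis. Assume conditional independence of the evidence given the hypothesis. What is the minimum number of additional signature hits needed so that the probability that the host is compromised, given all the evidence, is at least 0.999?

5

Prior odds = 0.053/0.947 = 53/947.
Bayes factor of the evidence already in hand = 2.25.
Odds after that evidence = (53/947) × 2.25 = 477/3788.
Target odds = 0.999/0.001 = 999.
Need 9ⁿ ≥ 999 ÷ (477/3788) = 420468/53.
9⁴ = 6561 falls short of 420468/53 but 9⁵ = 59049 reaches it, so n = 5.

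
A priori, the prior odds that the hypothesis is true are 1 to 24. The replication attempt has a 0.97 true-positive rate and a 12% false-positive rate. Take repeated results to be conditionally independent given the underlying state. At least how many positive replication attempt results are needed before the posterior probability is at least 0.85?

3

Prior odds = 1/24.
Likelihood ratio of a positive result = 0.97/0.12 = 97/12.
Target odds: 0.85 ÷ 0.15 = 17/3.
Need (1/24) × (97/12)ⁿ ≥ 17/3, i.e. (97/12)ⁿ ≥ 136.
(97/12)² = 9409/144 falls short of 136 but (97/12)³ = 912673/1728 reaches it, so n = 3.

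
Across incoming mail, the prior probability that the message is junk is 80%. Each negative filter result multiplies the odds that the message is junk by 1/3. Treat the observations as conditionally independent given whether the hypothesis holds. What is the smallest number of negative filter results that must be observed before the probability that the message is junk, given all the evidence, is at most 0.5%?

7

Prior odds: 0.8 ÷ 0.2 = 4.
Likelihood ratio per negative filter result = 1/3.
Target odds: 0.005 ÷ 0.995 = 1/199.
Need 4 × (1/3)ⁿ ≤ 1/199, i.e. (1/3)ⁿ ≤ 1/796.
(1/3)⁶ = 1/729 is still above 1/796 but (1/3)⁷ = 1/2187 is at or below it, so n = 7.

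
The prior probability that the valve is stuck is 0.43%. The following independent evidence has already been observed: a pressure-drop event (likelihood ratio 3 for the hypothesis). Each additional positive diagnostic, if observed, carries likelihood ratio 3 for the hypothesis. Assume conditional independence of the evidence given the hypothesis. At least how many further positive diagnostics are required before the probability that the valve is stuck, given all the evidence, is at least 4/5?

6

Prior odds = 0.0043/0.9957 = 43/9957.
Bayes factor of the evidence already in hand = 3.
Odds after that evidence = (43/9957) × 3 = 43/3319.
Target odds = 0.8/0.2 = 4.
Need 3ⁿ ≥ 4 ÷ (43/3319) = 13276/43.
3⁵ = 243 falls short of 13276/43 but 3⁶ = 729 reaches it, so n = 6.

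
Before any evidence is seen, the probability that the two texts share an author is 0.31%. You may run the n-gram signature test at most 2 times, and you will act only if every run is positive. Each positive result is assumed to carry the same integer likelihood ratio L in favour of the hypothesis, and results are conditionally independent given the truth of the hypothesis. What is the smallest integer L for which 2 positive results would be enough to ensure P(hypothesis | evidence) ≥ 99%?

179

Prior odds = 0.0031/0.9969 = 31/9969.
Target odds = 0.99/0.01 = 99.
Need L² ≥ 99 ÷ (31/9969) = 986931/31.
178² = 31684 < 986931/31 ≤ 32041 = 179², so L = 179.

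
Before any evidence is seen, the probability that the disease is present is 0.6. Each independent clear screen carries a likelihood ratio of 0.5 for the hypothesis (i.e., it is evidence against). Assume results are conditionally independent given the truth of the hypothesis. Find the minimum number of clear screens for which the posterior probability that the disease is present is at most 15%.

4

Prior odds: 0.6 ÷ 0.4 = 1.5.
Likelihood ratio per clear screen = 0.5.
Target odds: 0.15 ÷ 0.85 = 3/17.
Require 0.5ⁿ ≤ 3/17 ÷ 1.5 = 2/17.
0.5³ = 0.125 is still above 2/17 but 0.5⁴ = 0.0625 is at or below it, so n = 4.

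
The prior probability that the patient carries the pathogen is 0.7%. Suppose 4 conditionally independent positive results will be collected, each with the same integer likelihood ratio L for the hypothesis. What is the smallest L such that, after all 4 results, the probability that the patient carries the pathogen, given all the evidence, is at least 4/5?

Prior odds = 0.007/0.993 = 7/993.
Target odds = 0.8/0.2 = 4.
Need L⁴ ≥ 4 ÷ (7/993) = 3972/7.
4⁴ = 256 < 3972/7 ≤ 625 = 5⁴, so L = 5.

5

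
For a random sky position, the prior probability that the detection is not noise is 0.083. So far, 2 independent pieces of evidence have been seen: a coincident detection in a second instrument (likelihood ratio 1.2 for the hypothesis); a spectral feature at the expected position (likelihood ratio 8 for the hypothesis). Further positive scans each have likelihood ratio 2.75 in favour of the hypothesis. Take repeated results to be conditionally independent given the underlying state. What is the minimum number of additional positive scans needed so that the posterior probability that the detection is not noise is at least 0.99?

Prior odds = 0.083/0.917 = 83/917.
Combined Bayes factor of the evidence already in hand = 1.2 × 8 = 9.6.
Odds after that evidence = (83/917) × 9.6 = 3984/4585.
Target odds = 0.99/0.01 = 99.
Need 2.75ⁿ ≥ 99 ÷ (3984/4585) = 151305/1328.
2.75⁴ = 57.19140625 falls short of 151305/1328 but 2.75⁵ = 161051/1024 reaches it, so n = 5.

5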